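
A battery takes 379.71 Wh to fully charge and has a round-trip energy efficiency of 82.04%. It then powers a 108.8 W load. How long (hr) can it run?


Step 1: E_discharge = eta/100 * E_charge = 82.04/100 * 379.71 = 311.51 Wh
Step 2: t = E_discharge / P = 311.51 / 108.8 = 2.863 hr

2.863 hr


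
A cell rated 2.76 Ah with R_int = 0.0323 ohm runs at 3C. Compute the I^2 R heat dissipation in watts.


Step 1: I = C_rate * capacity = 3 * 2.76 = 8.28 A
Step 2: Q = I^2 * R = 8.28^2 * 0.0323 = 68.558 * 0.0323 = 2.214 W

2.214 W


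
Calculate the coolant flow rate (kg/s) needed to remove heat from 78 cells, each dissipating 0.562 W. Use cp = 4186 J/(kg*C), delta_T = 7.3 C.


Q_total = 78 * 0.562 = 43.836 W
m_dot = Q_total / (cp * dT) = 43.836 / (4186 * 7.3) = 0.001435 kg/s

0.001435 kg/s


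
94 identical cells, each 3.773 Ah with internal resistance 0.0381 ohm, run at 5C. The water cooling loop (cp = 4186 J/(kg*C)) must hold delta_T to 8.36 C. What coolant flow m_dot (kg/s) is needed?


Step 1: I = 5 * 3.773 = 18.865 A
Step 2: Q_cell = I^2 * R = 18.865^2 * 0.0381 = 13.559 W
Step 3: Q_total = 94 * 13.559 = 1274.5 W
Step 4: m_dot = Q_total / (cp * dT) = 1274.5 / (4186 * 8.36) = 0.03642 kg/s

0.03642 kg/s


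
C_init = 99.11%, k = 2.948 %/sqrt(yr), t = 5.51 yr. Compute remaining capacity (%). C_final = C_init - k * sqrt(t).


sqrt(t) = sqrt(5.51) = 2.3473
C_final = 99.11 - 2.948 * 2.3473 = 92.19%

92.19%


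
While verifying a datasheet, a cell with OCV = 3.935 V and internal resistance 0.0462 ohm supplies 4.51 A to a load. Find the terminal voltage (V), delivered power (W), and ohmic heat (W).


Step 1: V_terminal = OCV - I*R = 3.935 - 4.51 * 0.0462 = 3.7266 V
Step 2: P_out = V_terminal * I = 3.7266 * 4.51 = 16.81 W
Step 3: Q = I^2 * R = 4.51^2 * 0.0462 = 0.9397 W

V=3.7266 V, P=16.81 W, Q=0.9397 W


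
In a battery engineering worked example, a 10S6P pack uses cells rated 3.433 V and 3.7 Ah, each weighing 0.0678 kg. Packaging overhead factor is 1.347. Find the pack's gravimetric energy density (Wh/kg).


Step 1: V_pack = 10 * 3.433 = 34.33 V
Step 2: C_pack = 6 * 3.7 = 22.2 Ah
Step 3: E_pack = V_pack * C_pack = 34.33 * 22.2 = 762.13 Wh
Step 4: m_pack = 10 * 6 * 0.0678 * 1.347 = 5.4796 kg
Step 5: ED = E_pack / m_pack = 762.13 / 5.4796 = 139.1 Wh/kg

139.1 Wh/kg


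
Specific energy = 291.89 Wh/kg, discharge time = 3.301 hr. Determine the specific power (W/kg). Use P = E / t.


P_specific = E / t = 291.89 / 3.301 = 88.42 W/kg

88.42 W/kg


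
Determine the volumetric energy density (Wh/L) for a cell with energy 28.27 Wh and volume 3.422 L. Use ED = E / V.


ED = E / V = 28.27 / 3.422 = 8.261 Wh/L

8.261 Wh/L


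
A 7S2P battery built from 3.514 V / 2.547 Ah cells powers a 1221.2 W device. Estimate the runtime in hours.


Step 1: E_pack = Ns * V_cell * Np * C_cell = 7 * 3.514 * 2 * 2.547 = 125.3 Wh
Step 2: t = E_pack / P = 125.3 / 1221.2 = 0.1026 hr

0.1026 hr


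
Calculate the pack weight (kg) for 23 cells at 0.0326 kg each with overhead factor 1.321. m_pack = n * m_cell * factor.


m_pack = n * m_cell * overhead = 23 * 0.0326 * 1.321 = 0.9905 kg

0.9905 kg


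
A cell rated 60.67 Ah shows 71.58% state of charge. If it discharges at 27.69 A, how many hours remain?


Step 1: remaining = SOC/100 * C_total = 71.58/100 * 60.67 = 43.428 Ah
Step 2: t = remaining / I = 43.428 / 27.69 = 1.568 hr

1.568 hr


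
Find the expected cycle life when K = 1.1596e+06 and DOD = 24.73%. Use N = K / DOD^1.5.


Step 1: DOD^1.5 = 24.73^1.5 = 122.98
Step 2: N = 1.1596e+06 / 122.98 = 9429 cycles

9429 cycles


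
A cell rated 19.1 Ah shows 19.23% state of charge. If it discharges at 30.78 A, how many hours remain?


Step 1: remaining = SOC/100 * C_total = 19.23/100 * 19.1 = 3.6729 Ah
Step 2: t = remaining / I = 3.6729 / 30.78 = 0.1193 hr

0.1193 hr


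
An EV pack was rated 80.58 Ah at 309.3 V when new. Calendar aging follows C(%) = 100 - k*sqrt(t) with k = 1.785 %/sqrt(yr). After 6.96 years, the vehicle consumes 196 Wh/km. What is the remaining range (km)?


Step 1: capacity retention = 100 - 1.785 * sqrt(6.96) = 100 - 1.785 * 2.6382 = 95.291%
Step 2: C_now = 80.58 * 95.291/100 = 76.785 Ah
Step 3: E_pack = V * C_now = 309.3 * 76.785 = 23750 Wh
Step 4: range = E_pack / consumption = 23750 / 196 = 121.2 km

121.2 km


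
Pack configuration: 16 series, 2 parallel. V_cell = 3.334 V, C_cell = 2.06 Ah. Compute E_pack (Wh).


V_pack = 16 * 3.334 = 53.344 V
C_pack = 2 * 2.06 = 4.12 Ah
E = V_pack * C_pack = 53.344 * 4.12 = 219.8 Wh

219.8 Wh


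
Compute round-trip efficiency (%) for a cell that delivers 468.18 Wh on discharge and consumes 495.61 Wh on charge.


Round-trip efficiency = 468.18/495.61 * 100% = 94.47%

94.47%


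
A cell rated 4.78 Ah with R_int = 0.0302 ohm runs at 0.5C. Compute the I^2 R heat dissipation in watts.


Step 1: I = C_rate * capacity = 0.5 * 4.78 = 2.39 A
Step 2: Q = I^2 * R = 2.39^2 * 0.0302 = 5.7121 * 0.0302 = 0.1725 W

0.1725 W


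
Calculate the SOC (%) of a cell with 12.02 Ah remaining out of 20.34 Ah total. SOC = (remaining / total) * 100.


SOC = (remaining / total) * 100 = (12.02 / 20.34) * 100 = 59.10%

59.10%


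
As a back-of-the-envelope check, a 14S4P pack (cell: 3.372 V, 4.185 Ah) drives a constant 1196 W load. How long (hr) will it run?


Step 1: E_pack = Ns * V_cell * Np * C_cell = 14 * 3.372 * 4 * 4.185 = 790.26 Wh
Step 2: t = E_pack / P = 790.26 / 1196 = 0.6608 hr

0.6608 hr


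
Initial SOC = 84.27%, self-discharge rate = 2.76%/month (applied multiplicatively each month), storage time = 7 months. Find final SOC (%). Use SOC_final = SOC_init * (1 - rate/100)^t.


Monthly retention factor = 1 - 2.76/100 = 0.9724
Over 7 months: factor^7 = 0.82208
SOC_final = 84.27 * 0.82208 = 69.28%

69.28%


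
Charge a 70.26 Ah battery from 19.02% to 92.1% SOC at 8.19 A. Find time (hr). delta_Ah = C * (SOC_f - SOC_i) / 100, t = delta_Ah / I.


Step 1: dSOC = 92.1% - 19.02% = 73.08%
Step 2: delta_Ah = 70.26 * 73.08 / 100 = 51.346 Ah
Step 3: t = 51.346 / 8.19 = 6.269 hr

6.269 hr


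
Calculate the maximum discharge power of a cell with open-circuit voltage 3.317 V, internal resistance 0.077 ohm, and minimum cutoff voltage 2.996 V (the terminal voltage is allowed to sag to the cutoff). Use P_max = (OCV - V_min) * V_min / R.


dV = OCV - V_min = 0.321 V (so I_max = dV / R)
P_max = dV * V_min / R = 0.321 * 2.996 / 0.077 = 12.49 W

12.49 W


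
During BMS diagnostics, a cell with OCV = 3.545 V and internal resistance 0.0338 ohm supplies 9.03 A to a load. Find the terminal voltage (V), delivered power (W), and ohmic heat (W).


Step 1: V_terminal = OCV - I*R = 3.545 - 9.03 * 0.0338 = 3.2398 V
Step 2: P_out = V_terminal * I = 3.2398 * 9.03 = 29.26 W
Step 3: Q = I^2 * R = 9.03^2 * 0.0338 = 2.756 W

V=3.2398 V, P=29.26 W, Q=2.756 W


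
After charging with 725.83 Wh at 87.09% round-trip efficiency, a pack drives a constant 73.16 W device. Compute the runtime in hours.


Step 1: E_discharge = eta/100 * E_charge = 87.09/100 * 725.83 = 632.13 Wh
Step 2: t = E_discharge / P = 632.13 / 73.16 = 8.640 hr

8.640 hr


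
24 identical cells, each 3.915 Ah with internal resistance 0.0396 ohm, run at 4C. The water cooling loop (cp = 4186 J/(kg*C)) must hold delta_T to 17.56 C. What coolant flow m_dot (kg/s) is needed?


Step 1: I = 4 * 3.915 = 15.66 A
Step 2: Q_cell = I^2 * R = 15.66^2 * 0.0396 = 9.7113 W
Step 3: Q_total = 24 * 9.7113 = 233.07 W
Step 4: m_dot = Q_total / (cp * dT) = 233.07 / (4186 * 17.56) = 0.003171 kg/s

0.003171 kg/s


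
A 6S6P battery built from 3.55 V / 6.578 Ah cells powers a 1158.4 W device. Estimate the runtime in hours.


Step 1: E_pack = Ns * V_cell * Np * C_cell = 6 * 3.55 * 6 * 6.578 = 840.67 Wh
Step 2: t = E_pack / P = 840.67 / 1158.4 = 0.7257 hr

0.7257 hr


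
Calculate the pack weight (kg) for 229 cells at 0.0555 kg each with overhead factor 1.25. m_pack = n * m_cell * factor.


m_pack = n * m_cell * overhead = 229 * 0.0555 * 1.25 = 15.89 kg

15.89 kg


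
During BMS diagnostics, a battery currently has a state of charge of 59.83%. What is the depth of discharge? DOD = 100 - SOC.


DOD = 100 - SOC = 100 - 59.83 = 40.17%

40.17%


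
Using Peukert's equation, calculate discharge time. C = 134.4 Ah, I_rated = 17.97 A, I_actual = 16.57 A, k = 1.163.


Step 1: t_rated = C / I_rated = 134.4 / 17.97 = 7.4791 hr
Step 2: ratio = 17.97 / 16.57 = 1.0845
Step 3: ratio^k = 1.0845^1.163 = 1.0989
Step 4: t = t_rated * ratio^k = 7.4791 * 1.0989 = 8.219 hr

8.219 hr


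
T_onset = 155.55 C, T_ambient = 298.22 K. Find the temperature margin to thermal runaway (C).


Convert: T_ambient = 298.22 K = 25.07 C
margin = 155.55 - 25.07 = 130.48 C

130.48 C


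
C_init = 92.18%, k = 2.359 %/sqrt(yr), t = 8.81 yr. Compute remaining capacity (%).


Step 1: sqrt(8.81 yr) = 2.9682
Step 2: drop = 2.359 * 2.9682 = 7.002
Step 3: C_final = 92.18 - 7.002 = 85.18%

85.18%


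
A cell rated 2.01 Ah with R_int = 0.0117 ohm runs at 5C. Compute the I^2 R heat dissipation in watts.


Step 1: I = C_rate * capacity = 5 * 2.01 = 10.05 A
Step 2: Q = I^2 * R = 10.05^2 * 0.0117 = 101 * 0.0117 = 1.182 W

1.182 W


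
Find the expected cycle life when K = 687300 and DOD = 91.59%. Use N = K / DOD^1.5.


DOD^1.5 = 876.54
N = K / DOD^1.5 = 687300 / 876.54 = 784.1

784.1 cycles


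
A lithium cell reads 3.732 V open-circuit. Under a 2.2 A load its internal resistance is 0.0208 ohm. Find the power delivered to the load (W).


Step 1: V_terminal = OCV - I*R = 3.732 - 2.2 * 0.0208 = 3.6862 V
Step 2: P_out = V_terminal * I = 3.6862 * 2.2 = 8.110 W

8.110 W


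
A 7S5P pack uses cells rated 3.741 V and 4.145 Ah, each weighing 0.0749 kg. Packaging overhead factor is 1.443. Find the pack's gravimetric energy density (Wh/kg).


Step 1: V_pack = 7 * 3.741 = 26.187 V
Step 2: C_pack = 5 * 4.145 = 20.725 Ah
Step 3: E_pack = V_pack * C_pack = 26.187 * 20.725 = 542.73 Wh
Step 4: m_pack = 7 * 5 * 0.0749 * 1.443 = 3.7828 kg
Step 5: ED = E_pack / m_pack = 542.73 / 3.7828 = 143.5 Wh/kg

143.5 Wh/kg


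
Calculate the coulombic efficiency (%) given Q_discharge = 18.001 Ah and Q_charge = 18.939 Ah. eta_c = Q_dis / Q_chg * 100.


Coulombic efficiency = 18.001/18.939 * 100% = 95.05%

95.05%


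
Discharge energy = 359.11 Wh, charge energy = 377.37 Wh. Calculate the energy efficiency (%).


Round-trip efficiency = 359.11/377.37 * 100% = 95.16%

95.16%


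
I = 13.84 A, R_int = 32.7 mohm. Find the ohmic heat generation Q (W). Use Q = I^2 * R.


Convert: R = 32.7 mohm = 0.0327 ohm
Q = I^2 * R = 13.84^2 * 0.0327 = 6.264 W

6.264 W


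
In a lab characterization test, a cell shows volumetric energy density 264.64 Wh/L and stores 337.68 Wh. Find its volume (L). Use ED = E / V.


V = E / ED = 337.68 / 264.64 = 1.276 L

1.276 L


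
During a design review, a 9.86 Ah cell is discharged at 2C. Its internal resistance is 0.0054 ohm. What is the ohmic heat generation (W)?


Step 1: I = C_rate * capacity = 2 * 9.86 = 19.72 A
Step 2: Q = I^2 * R = 19.72^2 * 0.0054 = 388.88 * 0.0054 = 2.100 W

2.100 W


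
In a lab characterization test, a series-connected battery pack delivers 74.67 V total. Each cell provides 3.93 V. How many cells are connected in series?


Rearranging: n = V_pack / V_cell = 74.67 / 3.93 = 19 cells

19


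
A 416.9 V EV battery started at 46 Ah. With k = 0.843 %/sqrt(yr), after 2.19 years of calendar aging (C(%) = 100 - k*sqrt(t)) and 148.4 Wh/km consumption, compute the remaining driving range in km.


Step 1: capacity retention = 100 - 0.843 * sqrt(2.19) = 100 - 0.843 * 1.4799 = 98.752%
Step 2: C_now = 46 * 98.752/100 = 45.426 Ah
Step 3: E_pack = V * C_now = 416.9 * 45.426 = 18938 Wh
Step 4: range = E_pack / consumption = 18938 / 148.4 = 127.6 km

127.6 km


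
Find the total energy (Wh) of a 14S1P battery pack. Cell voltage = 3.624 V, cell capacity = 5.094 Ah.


E = Ns * Vcell * Np * Ccell = 14 * 3.624 * 1 * 5.094 = 258.4 Wh

258.4 Wh


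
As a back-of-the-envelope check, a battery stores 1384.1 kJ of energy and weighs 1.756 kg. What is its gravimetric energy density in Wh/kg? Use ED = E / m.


Convert: E = 1384.1 kJ = 384.47 Wh
ED = E / m = 384.47 / 1.756 = 218.9 Wh/kg

218.9 Wh/kg


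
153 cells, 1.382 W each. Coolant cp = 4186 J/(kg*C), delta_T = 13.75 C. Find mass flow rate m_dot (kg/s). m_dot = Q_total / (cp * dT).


Step 1: Total heat Q = 153 * 1.382 W = 211.45 W
Step 2: denom = cp * dT = 4186 * 13.75 = 57558
Step 3: m_dot = 211.45 / 57558 = 0.003674 kg/s

0.003674 kg/s


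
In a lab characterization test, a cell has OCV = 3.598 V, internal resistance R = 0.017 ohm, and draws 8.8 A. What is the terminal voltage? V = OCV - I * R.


IR drop = 8.8 * 0.017 = 0.1496 V
V = 3.598 - 0.1496 = 3.448 V

3.448 V


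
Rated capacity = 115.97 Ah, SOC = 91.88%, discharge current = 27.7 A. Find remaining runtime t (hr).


Step 1: remaining = SOC/100 * C_total = 91.88/100 * 115.97 = 106.55 Ah
Step 2: t = remaining / I = 106.55 / 27.7 = 3.847 hr

3.847 hr


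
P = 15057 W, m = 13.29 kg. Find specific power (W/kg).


SP = P / m = 15057 / 13.29 = 1133 W/kg

1133 W/kg


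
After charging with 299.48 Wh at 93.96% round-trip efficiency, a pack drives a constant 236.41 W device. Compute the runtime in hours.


Step 1: E_discharge = eta/100 * E_charge = 93.96/100 * 299.48 = 281.39 Wh
Step 2: t = E_discharge / P = 281.39 / 236.41 = 1.190 hr

1.190 hr


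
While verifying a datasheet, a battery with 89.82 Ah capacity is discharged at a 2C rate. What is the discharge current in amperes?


At 2C: I = 2 * 89.82 Ah = 179.64 A

179.64 A


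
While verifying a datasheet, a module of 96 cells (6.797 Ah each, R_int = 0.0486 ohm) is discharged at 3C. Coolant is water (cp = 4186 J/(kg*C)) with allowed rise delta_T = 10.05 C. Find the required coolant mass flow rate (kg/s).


Step 1: I = 3 * 6.797 = 20.391 A
Step 2: Q_cell = I^2 * R = 20.391^2 * 0.0486 = 20.208 W
Step 3: Q_total = 96 * 20.208 = 1940 W
Step 4: m_dot = Q_total / (cp * dT) = 1940 / (4186 * 10.05) = 0.04611 kg/s

0.04611 kg/s


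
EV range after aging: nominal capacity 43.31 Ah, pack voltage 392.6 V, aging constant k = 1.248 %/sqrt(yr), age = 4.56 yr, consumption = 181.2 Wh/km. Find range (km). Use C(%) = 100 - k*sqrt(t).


Step 1: capacity retention = 100 - 1.248 * sqrt(4.56) = 100 - 1.248 * 2.1354 = 97.335%
Step 2: C_now = 43.31 * 97.335/100 = 42.156 Ah
Step 3: E_pack = V * C_now = 392.6 * 42.156 = 16550 Wh
Step 4: range = E_pack / consumption = 16550 / 181.2 = 91.34 km

91.34 km


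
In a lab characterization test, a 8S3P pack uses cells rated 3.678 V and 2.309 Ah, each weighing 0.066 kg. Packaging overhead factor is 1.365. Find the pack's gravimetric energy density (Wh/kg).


Step 1: V_pack = 8 * 3.678 = 29.424 V
Step 2: C_pack = 3 * 2.309 = 6.927 Ah
Step 3: E_pack = V_pack * C_pack = 29.424 * 6.927 = 203.82 Wh
Step 4: m_pack = 8 * 3 * 0.066 * 1.365 = 2.1622 kg
Step 5: ED = E_pack / m_pack = 203.82 / 2.1622 = 94.27 Wh/kg

94.27 Wh/kg


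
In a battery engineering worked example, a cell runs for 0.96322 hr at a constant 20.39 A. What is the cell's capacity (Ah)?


C = I * t = 20.39 * 0.96322 = 19.64 Ah

19.64 Ah


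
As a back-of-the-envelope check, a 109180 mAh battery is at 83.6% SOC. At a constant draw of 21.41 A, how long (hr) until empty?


Convert: C_total = 109180 mAh = 109.18 Ah
Step 1: remaining = SOC/100 * C_total = 83.6/100 * 109.18 = 91.274 Ah
Step 2: t = remaining / I = 91.274 / 21.41 = 4.263 hr

4.263 hr


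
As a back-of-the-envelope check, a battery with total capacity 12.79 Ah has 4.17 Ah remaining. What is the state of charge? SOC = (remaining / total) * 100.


SOC = (remaining / total) * 100 = (4.17 / 12.79) * 100 = 32.60%

32.60%


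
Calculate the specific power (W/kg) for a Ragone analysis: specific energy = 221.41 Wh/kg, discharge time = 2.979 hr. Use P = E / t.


Specific power = 221.41 Wh/kg / 2.979 hr = 74.32 W/kg

74.32 W/kg


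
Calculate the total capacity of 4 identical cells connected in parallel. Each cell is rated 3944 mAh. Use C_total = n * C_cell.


Convert: C_cell = 3944 mAh = 3.944 Ah
C_total = 4 * 3.944 = 15.776 Ah

15.776 Ah


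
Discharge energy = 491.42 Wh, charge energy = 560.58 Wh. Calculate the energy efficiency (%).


eta_e = E_dis / E_chg * 100 = 491.42 / 560.58 * 100 = 87.66%

87.66%


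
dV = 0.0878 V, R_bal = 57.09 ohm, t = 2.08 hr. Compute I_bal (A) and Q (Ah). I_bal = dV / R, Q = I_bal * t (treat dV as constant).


I_bal = dV / R = 0.0878 / 57.09 = 0.0015379 A
Q = I_bal * t = 0.0015379 * 2.08 = 0.003199 Ah

I=0.0015379 A, Q=0.003199 Ah


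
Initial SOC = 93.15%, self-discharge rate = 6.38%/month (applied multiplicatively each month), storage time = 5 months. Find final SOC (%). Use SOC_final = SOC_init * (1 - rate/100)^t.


decay = (1 - 6.38/100)^5 = 0.71919
SOC_final = 93.15 * 0.71919 = 66.99%

66.99%


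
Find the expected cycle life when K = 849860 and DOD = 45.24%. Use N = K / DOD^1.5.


DOD^1.5 = 304.29
N = K / DOD^1.5 = 849860 / 304.29 = 2793

2793 cycles


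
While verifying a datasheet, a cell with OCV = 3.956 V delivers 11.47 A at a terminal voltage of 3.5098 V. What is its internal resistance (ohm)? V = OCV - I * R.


R = (OCV - V) / I = (3.956 - 3.5098) / 11.47 = 0.03890 ohm

0.03890 ohm


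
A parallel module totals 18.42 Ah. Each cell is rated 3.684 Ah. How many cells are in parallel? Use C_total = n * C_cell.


n = C_total / C_cell = 18.42 / 3.684 = 5

5


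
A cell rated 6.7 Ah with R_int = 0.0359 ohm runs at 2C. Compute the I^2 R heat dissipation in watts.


Step 1: I = C_rate * capacity = 2 * 6.7 = 13.4 A
Step 2: Q = I^2 * R = 13.4^2 * 0.0359 = 179.56 * 0.0359 = 6.446 W

6.446 W


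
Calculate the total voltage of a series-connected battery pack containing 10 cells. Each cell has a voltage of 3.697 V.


Series voltages add: 10 * 3.697 V = 36.97 V

36.97 V


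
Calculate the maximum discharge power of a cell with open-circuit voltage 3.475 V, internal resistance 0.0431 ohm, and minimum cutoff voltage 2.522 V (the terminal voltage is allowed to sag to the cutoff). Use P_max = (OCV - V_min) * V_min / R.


dV = OCV - V_min = 0.953 V (so I_max = dV / R)
P_max = dV * V_min / R = 0.953 * 2.522 / 0.0431 = 55.76 W

55.76 W


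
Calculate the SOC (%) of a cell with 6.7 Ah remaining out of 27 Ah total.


SOC = (remaining / total) * 100 = (6.7 / 27) * 100 = 24.81%

24.81%


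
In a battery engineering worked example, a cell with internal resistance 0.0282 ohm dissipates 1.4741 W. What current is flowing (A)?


I = sqrt(Q / R) = sqrt(1.4741 / 0.0282) = sqrt(52.273) = 7.230 A

7.230 A


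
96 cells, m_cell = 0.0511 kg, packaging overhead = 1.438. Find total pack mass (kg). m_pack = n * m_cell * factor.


Cell mass sum = 96 * 0.0511 = 4.9056 kg
With overhead 1.438: m_pack = 4.9056 * 1.438 = 7.054 kg

7.054 kg


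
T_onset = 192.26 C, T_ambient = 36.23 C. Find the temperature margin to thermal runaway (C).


Safety margin = 192.26 C - 36.23 C = 156.03 C

156.03 C


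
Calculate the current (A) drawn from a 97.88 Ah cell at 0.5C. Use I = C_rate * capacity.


At 0.5C: I = 0.5 * 97.88 Ah = 48.94 A

48.94 A


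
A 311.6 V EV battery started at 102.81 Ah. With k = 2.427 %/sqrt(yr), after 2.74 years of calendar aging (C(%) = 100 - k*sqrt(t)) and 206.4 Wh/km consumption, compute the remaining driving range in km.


Step 1: capacity retention = 100 - 2.427 * sqrt(2.74) = 100 - 2.427 * 1.6553 = 95.983%
Step 2: C_now = 102.81 * 95.983/100 = 98.68 Ah
Step 3: E_pack = V * C_now = 311.6 * 98.68 = 30749 Wh
Step 4: range = E_pack / consumption = 30749 / 206.4 = 149.0 km

149.0 km


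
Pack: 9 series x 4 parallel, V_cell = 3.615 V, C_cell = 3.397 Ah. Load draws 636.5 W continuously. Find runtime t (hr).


Step 1: E_pack = Ns * V_cell * Np * C_cell = 9 * 3.615 * 4 * 3.397 = 442.09 Wh
Step 2: t = E_pack / P = 442.09 / 636.5 = 0.6946 hr

0.6946 hr


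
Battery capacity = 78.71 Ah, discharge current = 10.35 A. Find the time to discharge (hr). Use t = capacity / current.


t = capacity / current = 78.71 / 10.35 = 7.605 hr

7.605 hr


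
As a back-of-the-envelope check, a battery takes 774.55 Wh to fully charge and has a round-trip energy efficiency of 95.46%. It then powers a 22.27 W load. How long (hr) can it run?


Step 1: E_discharge = eta/100 * E_charge = 95.46/100 * 774.55 = 739.39 Wh
Step 2: t = E_discharge / P = 739.39 / 22.27 = 33.20 hr

33.20 hr


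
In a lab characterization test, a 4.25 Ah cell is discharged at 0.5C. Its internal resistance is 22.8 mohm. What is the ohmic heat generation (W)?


Convert: R = 22.8 mohm = 0.0228 ohm
Step 1: I = C_rate * capacity = 0.5 * 4.25 = 2.125 A
Step 2: Q = I^2 * R = 2.125^2 * 0.0228 = 4.5156 * 0.0228 = 0.1030 W

0.1030 W


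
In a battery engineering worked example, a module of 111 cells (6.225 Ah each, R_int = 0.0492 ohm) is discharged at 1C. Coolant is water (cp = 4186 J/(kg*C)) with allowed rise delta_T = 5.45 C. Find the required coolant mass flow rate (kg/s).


Step 1: I = 1 * 6.225 = 6.225 A
Step 2: Q_cell = I^2 * R = 6.225^2 * 0.0492 = 1.9065 W
Step 3: Q_total = 111 * 1.9065 = 211.62 W
Step 4: m_dot = Q_total / (cp * dT) = 211.62 / (4186 * 5.45) = 0.009276 kg/s

0.009276 kg/s


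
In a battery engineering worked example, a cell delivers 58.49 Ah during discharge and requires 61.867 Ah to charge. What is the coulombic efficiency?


eta_c = Q_dis / Q_chg * 100 = 58.49 / 61.867 * 100 = 94.54%

94.54%


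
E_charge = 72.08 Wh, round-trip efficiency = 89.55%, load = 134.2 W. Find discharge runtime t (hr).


Step 1: E_discharge = eta/100 * E_charge = 89.55/100 * 72.08 = 64.548 Wh
Step 2: t = E_discharge / P = 64.548 / 134.2 = 0.4810 hr

0.4810 hr


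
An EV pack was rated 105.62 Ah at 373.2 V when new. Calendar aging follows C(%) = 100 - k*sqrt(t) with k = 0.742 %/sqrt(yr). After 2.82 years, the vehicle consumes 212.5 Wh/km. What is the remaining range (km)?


Step 1: capacity retention = 100 - 0.742 * sqrt(2.82) = 100 - 0.742 * 1.6793 = 98.754%
Step 2: C_now = 105.62 * 98.754/100 = 104.3 Ah
Step 3: E_pack = V * C_now = 373.2 * 104.3 = 38925 Wh
Step 4: range = E_pack / consumption = 38925 / 212.5 = 183.2 km

183.2 km


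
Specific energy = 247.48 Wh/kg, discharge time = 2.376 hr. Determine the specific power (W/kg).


Specific power = 247.48 Wh/kg / 2.376 hr = 104.2 W/kg

104.2 W/kg


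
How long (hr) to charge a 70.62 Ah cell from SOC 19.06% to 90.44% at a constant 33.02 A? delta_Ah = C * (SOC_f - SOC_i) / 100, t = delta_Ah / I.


delta_Ah = 70.62 * (90.44 - 19.06) / 100 = 50.409 Ah
t = delta_Ah / I = 50.409 / 33.02 = 1.527 hr

1.527 hr


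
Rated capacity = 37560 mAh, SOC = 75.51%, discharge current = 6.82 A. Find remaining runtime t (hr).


Convert: C_total = 37560 mAh = 37.56 Ah
Step 1: remaining = SOC/100 * C_total = 75.51/100 * 37.56 = 28.362 Ah
Step 2: t = remaining / I = 28.362 / 6.82 = 4.159 hr

4.159 hr


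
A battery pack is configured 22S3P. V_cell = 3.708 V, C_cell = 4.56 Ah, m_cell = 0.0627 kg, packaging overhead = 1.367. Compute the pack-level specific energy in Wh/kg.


Step 1: V_pack = 22 * 3.708 = 81.576 V
Step 2: C_pack = 3 * 4.56 = 13.68 Ah
Step 3: E_pack = V_pack * C_pack = 81.576 * 13.68 = 1116 Wh
Step 4: m_pack = 22 * 3 * 0.0627 * 1.367 = 5.6569 kg
Step 5: ED = E_pack / m_pack = 1116 / 5.6569 = 197.3 Wh/kg

197.3 Wh/kg


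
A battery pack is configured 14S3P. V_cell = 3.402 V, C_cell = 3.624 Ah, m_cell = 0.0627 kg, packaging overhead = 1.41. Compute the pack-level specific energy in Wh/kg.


Step 1: V_pack = 14 * 3.402 = 47.628 V
Step 2: C_pack = 3 * 3.624 = 10.872 Ah
Step 3: E_pack = V_pack * C_pack = 47.628 * 10.872 = 517.81 Wh
Step 4: m_pack = 14 * 3 * 0.0627 * 1.41 = 3.7131 kg
Step 5: ED = E_pack / m_pack = 517.81 / 3.7131 = 139.5 Wh/kg

139.5 Wh/kg


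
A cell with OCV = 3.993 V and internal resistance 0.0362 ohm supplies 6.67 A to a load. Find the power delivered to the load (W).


Step 1: V_terminal = OCV - I*R = 3.993 - 6.67 * 0.0362 = 3.7515 V
Step 2: P_out = V_terminal * I = 3.7515 * 6.67 = 25.02 W

25.02 W


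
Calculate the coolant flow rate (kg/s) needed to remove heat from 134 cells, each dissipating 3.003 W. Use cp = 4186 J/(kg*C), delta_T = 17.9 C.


Step 1: Total heat Q = 134 * 3.003 W = 402.4 W
Step 2: denom = cp * dT = 4186 * 17.9 = 74929
Step 3: m_dot = 402.4 / 74929 = 0.005370 kg/s

0.005370 kg/s


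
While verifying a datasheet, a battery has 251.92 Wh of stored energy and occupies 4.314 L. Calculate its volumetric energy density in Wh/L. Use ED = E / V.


Volumetric ED = 251.92 Wh / 4.314 L = 58.40 Wh/L

58.40 Wh/L


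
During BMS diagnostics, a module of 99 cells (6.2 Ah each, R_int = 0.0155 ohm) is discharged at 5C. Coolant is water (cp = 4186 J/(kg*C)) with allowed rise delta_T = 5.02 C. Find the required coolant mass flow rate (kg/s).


Step 1: I = 5 * 6.2 = 31 A
Step 2: Q_cell = I^2 * R = 31^2 * 0.0155 = 14.896 W
Step 3: Q_total = 99 * 14.896 = 1474.7 W
Step 4: m_dot = Q_total / (cp * dT) = 1474.7 / (4186 * 5.02) = 0.07018 kg/s

0.07018 kg/s


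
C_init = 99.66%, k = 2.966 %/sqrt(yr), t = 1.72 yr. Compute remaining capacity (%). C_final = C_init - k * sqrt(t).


sqrt(t) = sqrt(1.72) = 1.3115
C_final = 99.66 - 2.966 * 1.3115 = 95.77%

95.77%


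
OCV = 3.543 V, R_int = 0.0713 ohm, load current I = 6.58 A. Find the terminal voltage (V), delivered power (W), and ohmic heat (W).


Step 1: V_terminal = OCV - I*R = 3.543 - 6.58 * 0.0713 = 3.0738 V
Step 2: P_out = V_terminal * I = 3.0738 * 6.58 = 20.23 W
Step 3: Q = I^2 * R = 6.58^2 * 0.0713 = 3.087 W

V=3.0738 V, P=20.23 W, Q=3.087 W


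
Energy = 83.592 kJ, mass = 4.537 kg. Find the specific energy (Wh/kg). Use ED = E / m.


Convert: E = 83.592 kJ = 23.22 Wh
ED = E / m = 23.22 / 4.537 = 5.118 Wh/kg

5.118 Wh/kg


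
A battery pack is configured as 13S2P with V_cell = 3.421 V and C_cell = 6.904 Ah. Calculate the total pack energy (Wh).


V_pack = 13 * 3.421 = 44.473 V
C_pack = 2 * 6.904 = 13.808 Ah
E = V_pack * C_pack = 44.473 * 13.808 = 614.1 Wh

614.1 Wh


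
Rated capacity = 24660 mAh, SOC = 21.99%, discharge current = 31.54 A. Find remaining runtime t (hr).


Convert: C_total = 24660 mAh = 24.66 Ah
Step 1: remaining = SOC/100 * C_total = 21.99/100 * 24.66 = 5.4227 Ah
Step 2: t = remaining / I = 5.4227 / 31.54 = 0.1719 hr

0.1719 hr


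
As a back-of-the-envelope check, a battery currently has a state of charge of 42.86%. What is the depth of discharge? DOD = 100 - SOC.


Complement of SOC: DOD = 100% - 42.86% = 57.14%

57.14%


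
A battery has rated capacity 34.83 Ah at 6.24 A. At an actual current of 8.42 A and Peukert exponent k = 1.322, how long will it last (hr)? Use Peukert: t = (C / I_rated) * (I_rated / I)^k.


Step 1: t_rated = C / I_rated = 34.83 / 6.24 = 5.5817 hr
Step 2: ratio = 6.24 / 8.42 = 0.74109
Step 3: ratio^k = 0.74109^1.322 = 0.67293
Step 4: t = t_rated * ratio^k = 5.5817 * 0.67293 = 3.756 hr

3.756 hr


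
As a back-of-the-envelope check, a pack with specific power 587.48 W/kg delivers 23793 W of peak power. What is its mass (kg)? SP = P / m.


m = P / SP = 23793 / 587.48 = 40.50 kg

40.50 kg


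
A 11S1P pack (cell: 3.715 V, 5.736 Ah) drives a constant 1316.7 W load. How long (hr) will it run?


Step 1: E_pack = Ns * V_cell * Np * C_cell = 11 * 3.715 * 1 * 5.736 = 234.4 Wh
Step 2: t = E_pack / P = 234.4 / 1316.7 = 0.1780 hr

0.1780 hr


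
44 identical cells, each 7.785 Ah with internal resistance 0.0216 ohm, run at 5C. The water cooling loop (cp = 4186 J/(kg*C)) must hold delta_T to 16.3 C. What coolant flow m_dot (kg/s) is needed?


Step 1: I = 5 * 7.785 = 38.925 A
Step 2: Q_cell = I^2 * R = 38.925^2 * 0.0216 = 32.727 W
Step 3: Q_total = 44 * 32.727 = 1440 W
Step 4: m_dot = Q_total / (cp * dT) = 1440 / (4186 * 16.3) = 0.02110 kg/s

0.02110 kg/s


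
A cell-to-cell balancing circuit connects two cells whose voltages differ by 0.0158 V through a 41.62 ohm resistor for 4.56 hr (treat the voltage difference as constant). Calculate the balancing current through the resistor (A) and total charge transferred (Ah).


First, Ohm's law: I_bal = 0.0158 V / 41.62 ohm = 3.7963e-04 A
Then Q = I * t = 3.7963e-04 A * 4.56 hr = 0.001731 Ah

I=3.7963e-04 A, Q=0.001731 Ah


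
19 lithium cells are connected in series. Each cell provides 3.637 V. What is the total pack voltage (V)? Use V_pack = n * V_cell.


With 19 cells in series at 3.637 V each, V_pack = 69.103 V

69.103 V


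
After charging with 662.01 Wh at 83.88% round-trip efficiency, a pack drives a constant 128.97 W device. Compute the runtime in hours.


Step 1: E_discharge = eta/100 * E_charge = 83.88/100 * 662.01 = 555.29 Wh
Step 2: t = E_discharge / P = 555.29 / 128.97 = 4.306 hr

4.306 hr


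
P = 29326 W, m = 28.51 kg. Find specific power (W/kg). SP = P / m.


SP = P / m = 29326 / 28.51 = 1029 W/kg

1029 W/kg


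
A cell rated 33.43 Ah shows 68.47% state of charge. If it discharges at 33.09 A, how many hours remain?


Step 1: remaining = SOC/100 * C_total = 68.47/100 * 33.43 = 22.89 Ah
Step 2: t = remaining / I = 22.89 / 33.09 = 0.6917 hr

0.6917 hr


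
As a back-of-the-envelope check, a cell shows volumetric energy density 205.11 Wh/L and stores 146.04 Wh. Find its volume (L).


V = E / ED = 146.04 / 205.11 = 0.7120 L

0.7120 L


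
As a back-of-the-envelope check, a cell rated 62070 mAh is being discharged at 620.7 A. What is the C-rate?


Convert: capacity = 62070 mAh = 62.07 Ah
Rearranging: C_rate = 620.7 / 62.07 = 10C

10C


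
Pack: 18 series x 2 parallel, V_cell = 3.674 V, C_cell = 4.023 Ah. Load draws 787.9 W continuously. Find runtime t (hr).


Step 1: E_pack = Ns * V_cell * Np * C_cell = 18 * 3.674 * 2 * 4.023 = 532.1 Wh
Step 2: t = E_pack / P = 532.1 / 787.9 = 0.6753 hr

0.6753 hr


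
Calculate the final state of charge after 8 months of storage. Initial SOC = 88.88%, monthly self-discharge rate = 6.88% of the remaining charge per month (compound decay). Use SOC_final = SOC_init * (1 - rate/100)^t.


Monthly retention factor = 1 - 6.88/100 = 0.9312
Over 8 months: factor^8 = 0.56538
SOC_final = 88.88 * 0.56538 = 50.25%

50.25%


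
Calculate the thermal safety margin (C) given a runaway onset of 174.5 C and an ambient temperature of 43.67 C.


margin = T_onset - T_ambient = 174.5 - 43.67 = 130.83 C

130.83 C


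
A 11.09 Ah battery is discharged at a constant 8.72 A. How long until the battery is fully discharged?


t = capacity / current = 11.09 / 8.72 = 1.272 hr

1.272 hr


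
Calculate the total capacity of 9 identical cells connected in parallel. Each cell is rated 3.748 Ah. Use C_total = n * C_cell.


C_total = 9 * 3.748 = 33.732 Ah

33.732 Ah


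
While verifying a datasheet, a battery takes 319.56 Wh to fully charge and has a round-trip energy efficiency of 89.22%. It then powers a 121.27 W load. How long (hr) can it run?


Step 1: E_discharge = eta/100 * E_charge = 89.22/100 * 319.56 = 285.11 Wh
Step 2: t = E_discharge / P = 285.11 / 121.27 = 2.351 hr

2.351 hr


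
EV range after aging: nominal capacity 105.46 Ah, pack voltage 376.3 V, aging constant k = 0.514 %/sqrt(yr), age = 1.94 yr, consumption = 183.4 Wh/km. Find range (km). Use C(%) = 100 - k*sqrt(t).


Step 1: capacity retention = 100 - 0.514 * sqrt(1.94) = 100 - 0.514 * 1.3928 = 99.284%
Step 2: C_now = 105.46 * 99.284/100 = 104.7 Ah
Step 3: E_pack = V * C_now = 376.3 * 104.7 = 39399 Wh
Step 4: range = E_pack / consumption = 39399 / 183.4 = 214.8 km

214.8 km


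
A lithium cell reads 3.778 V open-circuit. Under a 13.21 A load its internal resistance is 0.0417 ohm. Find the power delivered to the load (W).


Step 1: V_terminal = OCV - I*R = 3.778 - 13.21 * 0.0417 = 3.2271 V
Step 2: P_out = V_terminal * I = 3.2271 * 13.21 = 42.63 W

42.63 W


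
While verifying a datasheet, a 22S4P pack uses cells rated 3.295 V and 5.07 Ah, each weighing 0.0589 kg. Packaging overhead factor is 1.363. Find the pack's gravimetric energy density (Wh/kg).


Step 1: V_pack = 22 * 3.295 = 72.49 V
Step 2: C_pack = 4 * 5.07 = 20.28 Ah
Step 3: E_pack = V_pack * C_pack = 72.49 * 20.28 = 1470.1 Wh
Step 4: m_pack = 22 * 4 * 0.0589 * 1.363 = 7.0647 kg
Step 5: ED = E_pack / m_pack = 1470.1 / 7.0647 = 208.1 Wh/kg

208.1 Wh/kg


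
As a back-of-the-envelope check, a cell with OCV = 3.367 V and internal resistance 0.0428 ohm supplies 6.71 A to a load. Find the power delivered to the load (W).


Step 1: V_terminal = OCV - I*R = 3.367 - 6.71 * 0.0428 = 3.0798 V
Step 2: P_out = V_terminal * I = 3.0798 * 6.71 = 20.67 W

20.67 W


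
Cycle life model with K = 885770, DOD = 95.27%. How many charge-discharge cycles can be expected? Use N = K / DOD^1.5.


Step 1: DOD^1.5 = 95.27^1.5 = 929.9
Step 2: N = 885770 / 929.9 = 952.5 cycles

952.5 cycles


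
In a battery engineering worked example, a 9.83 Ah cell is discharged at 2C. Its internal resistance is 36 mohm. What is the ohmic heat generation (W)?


Convert: R = 36 mohm = 0.036 ohm
Step 1: I = C_rate * capacity = 2 * 9.83 = 19.66 A
Step 2: Q = I^2 * R = 19.66^2 * 0.036 = 386.52 * 0.036 = 13.91 W

13.91 W


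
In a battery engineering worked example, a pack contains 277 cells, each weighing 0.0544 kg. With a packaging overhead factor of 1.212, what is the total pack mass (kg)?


Cell mass sum = 277 * 0.0544 = 15.069 kg
With overhead 1.212: m_pack = 15.069 * 1.212 = 18.26 kg

18.26 kg


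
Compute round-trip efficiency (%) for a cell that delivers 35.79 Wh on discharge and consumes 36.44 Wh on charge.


Round-trip efficiency = 35.79/36.44 * 100% = 98.22%

98.22%


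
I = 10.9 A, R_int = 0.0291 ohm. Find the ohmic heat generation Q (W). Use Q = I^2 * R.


Q = I^2 * R = 10.9^2 * 0.0291 = 3.457 W

3.457 W


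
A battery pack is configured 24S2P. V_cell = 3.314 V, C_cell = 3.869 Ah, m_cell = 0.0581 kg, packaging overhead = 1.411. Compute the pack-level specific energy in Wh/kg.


Step 1: V_pack = 24 * 3.314 = 79.536 V
Step 2: C_pack = 2 * 3.869 = 7.738 Ah
Step 3: E_pack = V_pack * C_pack = 79.536 * 7.738 = 615.45 Wh
Step 4: m_pack = 24 * 2 * 0.0581 * 1.411 = 3.935 kg
Step 5: ED = E_pack / m_pack = 615.45 / 3.935 = 156.4 Wh/kg

156.4 Wh/kg


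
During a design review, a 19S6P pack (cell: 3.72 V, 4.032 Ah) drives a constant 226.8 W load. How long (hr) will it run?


Step 1: E_pack = Ns * V_cell * Np * C_cell = 19 * 3.72 * 6 * 4.032 = 1709.9 Wh
Step 2: t = E_pack / P = 1709.9 / 226.8 = 7.539 hr

7.539 hr


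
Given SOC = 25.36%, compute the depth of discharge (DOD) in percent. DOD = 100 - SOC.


Complement of SOC: DOD = 100% - 25.36% = 74.64%

74.64%


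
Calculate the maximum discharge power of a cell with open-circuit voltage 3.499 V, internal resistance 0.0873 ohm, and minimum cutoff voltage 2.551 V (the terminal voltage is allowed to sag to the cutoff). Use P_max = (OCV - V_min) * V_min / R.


dV = OCV - V_min = 0.948 V (so I_max = dV / R)
P_max = dV * V_min / R = 0.948 * 2.551 / 0.0873 = 27.70 W

27.70 W


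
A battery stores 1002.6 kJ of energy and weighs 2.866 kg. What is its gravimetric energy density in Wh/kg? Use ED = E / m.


Convert: E = 1002.6 kJ = 278.5 Wh
ED = E / m = 278.5 / 2.866 = 97.17 Wh/kg

97.17 Wh/kg


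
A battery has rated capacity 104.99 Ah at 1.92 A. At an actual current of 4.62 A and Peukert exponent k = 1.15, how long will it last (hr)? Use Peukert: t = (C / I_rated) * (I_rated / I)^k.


t_rated = C / I_rated = 104.99 / 1.92 = 54.682 hr
(I_rated/I)^k = (0.41558)^1.15 = 0.36429
t = t_rated * (I_rated/I)^k = 54.682 * 0.36429 = 19.92 hr

19.92 hr


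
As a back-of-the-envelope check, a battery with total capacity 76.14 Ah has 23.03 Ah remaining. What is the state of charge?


SOC% = 23.03 / 76.14 * 100 = 30.25%

30.25%


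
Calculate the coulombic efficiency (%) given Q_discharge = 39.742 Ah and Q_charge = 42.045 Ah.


Coulombic efficiency = 39.742/42.045 * 100% = 94.52%

94.52%


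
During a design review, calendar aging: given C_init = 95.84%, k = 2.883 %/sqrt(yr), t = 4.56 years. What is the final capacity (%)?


sqrt(t) = sqrt(4.56) = 2.1354
C_final = 95.84 - 2.883 * 2.1354 = 89.68%

89.68%


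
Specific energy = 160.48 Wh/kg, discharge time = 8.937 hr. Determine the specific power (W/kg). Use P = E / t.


Specific power = 160.48 Wh/kg / 8.937 hr = 17.96 W/kg

17.96 W/kg


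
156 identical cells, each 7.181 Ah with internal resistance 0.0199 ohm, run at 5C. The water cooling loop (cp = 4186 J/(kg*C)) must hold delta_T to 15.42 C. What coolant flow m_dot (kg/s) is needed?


Step 1: I = 5 * 7.181 = 35.905 A
Step 2: Q_cell = I^2 * R = 35.905^2 * 0.0199 = 25.654 W
Step 3: Q_total = 156 * 25.654 = 4002 W
Step 4: m_dot = Q_total / (cp * dT) = 4002 / (4186 * 15.42) = 0.06200 kg/s

0.06200 kg/s


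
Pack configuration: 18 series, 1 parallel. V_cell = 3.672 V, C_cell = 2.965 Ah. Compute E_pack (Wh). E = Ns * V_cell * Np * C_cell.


E = Ns * Vcell * Np * Ccell = 18 * 3.672 * 1 * 2.965 = 196.0 Wh

196.0 Wh


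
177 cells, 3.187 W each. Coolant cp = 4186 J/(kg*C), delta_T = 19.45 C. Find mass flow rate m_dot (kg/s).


Q_total = 177 * 3.187 = 564.1 W
m_dot = Q_total / (cp * dT) = 564.1 / (4186 * 19.45) = 0.006928 kg/s

0.006928 kg/s


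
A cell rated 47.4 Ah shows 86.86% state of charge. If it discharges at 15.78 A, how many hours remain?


Step 1: remaining = SOC/100 * C_total = 86.86/100 * 47.4 = 41.172 Ah
Step 2: t = remaining / I = 41.172 / 15.78 = 2.609 hr

2.609 hr


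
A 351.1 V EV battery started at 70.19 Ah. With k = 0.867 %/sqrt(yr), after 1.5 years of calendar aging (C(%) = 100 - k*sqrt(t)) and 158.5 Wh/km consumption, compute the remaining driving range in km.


Step 1: capacity retention = 100 - 0.867 * sqrt(1.5) = 100 - 0.867 * 1.2247 = 98.938%
Step 2: C_now = 70.19 * 98.938/100 = 69.445 Ah
Step 3: E_pack = V * C_now = 351.1 * 69.445 = 24382 Wh
Step 4: range = E_pack / consumption = 24382 / 158.5 = 153.8 km

153.8 km


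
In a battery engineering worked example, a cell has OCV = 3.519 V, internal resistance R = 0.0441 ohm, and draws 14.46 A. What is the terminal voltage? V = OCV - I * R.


IR drop = 14.46 * 0.0441 = 0.63769 V
V = 3.519 - 0.63769 = 2.881 V

2.881 V


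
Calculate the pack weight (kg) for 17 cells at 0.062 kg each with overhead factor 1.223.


m_pack = n * m_cell * overhead = 17 * 0.062 * 1.223 = 1.289 kg

1.289 kg


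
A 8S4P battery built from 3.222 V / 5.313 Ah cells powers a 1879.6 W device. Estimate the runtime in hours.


Step 1: E_pack = Ns * V_cell * Np * C_cell = 8 * 3.222 * 4 * 5.313 = 547.79 Wh
Step 2: t = E_pack / P = 547.79 / 1879.6 = 0.2914 hr

0.2914 hr


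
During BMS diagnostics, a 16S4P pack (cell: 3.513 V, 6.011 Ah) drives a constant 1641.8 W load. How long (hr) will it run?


Step 1: E_pack = Ns * V_cell * Np * C_cell = 16 * 3.513 * 4 * 6.011 = 1351.5 Wh
Step 2: t = E_pack / P = 1351.5 / 1641.8 = 0.8232 hr

0.8232 hr


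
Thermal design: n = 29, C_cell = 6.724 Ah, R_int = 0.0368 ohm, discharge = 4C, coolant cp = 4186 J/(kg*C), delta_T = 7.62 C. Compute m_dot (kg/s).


Step 1: I = 4 * 6.724 = 26.896 A
Step 2: Q_cell = I^2 * R = 26.896^2 * 0.0368 = 26.621 W
Step 3: Q_total = 29 * 26.621 = 772.01 W
Step 4: m_dot = Q_total / (cp * dT) = 772.01 / (4186 * 7.62) = 0.02420 kg/s

0.02420 kg/s


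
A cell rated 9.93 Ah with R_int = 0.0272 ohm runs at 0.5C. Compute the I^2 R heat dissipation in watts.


Step 1: I = C_rate * capacity = 0.5 * 9.93 = 4.965 A
Step 2: Q = I^2 * R = 4.965^2 * 0.0272 = 24.651 * 0.0272 = 0.6705 W

0.6705 W


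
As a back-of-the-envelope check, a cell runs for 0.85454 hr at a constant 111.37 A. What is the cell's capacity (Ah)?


C = I * t = 111.37 * 0.85454 = 95.17 Ah

95.17 Ah
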